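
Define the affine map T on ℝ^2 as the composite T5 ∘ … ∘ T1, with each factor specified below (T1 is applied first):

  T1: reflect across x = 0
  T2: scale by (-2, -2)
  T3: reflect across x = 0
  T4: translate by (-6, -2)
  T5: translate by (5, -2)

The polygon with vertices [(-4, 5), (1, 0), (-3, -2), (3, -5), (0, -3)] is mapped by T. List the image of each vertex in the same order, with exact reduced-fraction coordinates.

image vertices: (7, -14), (-3, -4), (5, 0), (-7, 6), (-1, 2)

T1 reflect across x = 0: (-4, 5) → (4, 5); (1, 0) → (-1, 0); (-3, -2) → (3, -2); (3, -5) → (-3, -5); (0, -3) → (0, -3)
T2 scale by (-2, -2): (4, 5) → (-8, -10); (-1, 0) → (2, 0); (3, -2) → (-6, 4); (-3, -5) → (6, 10); (0, -3) → (0, 6)
T3 reflect across x = 0: (-8, -10) → (8, -10); (2, 0) → (-2, 0); (-6, 4) → (6, 4); (6, 10) → (-6, 10); (0, 6) → (0, 6)
T4 translate by (-6, -2): (8, -10) → (2, -12); (-2, 0) → (-8, -2); (6, 4) → (0, 2); (-6, 10) → (-12, 8); (0, 6) → (-6, 4)
T5 translate by (5, -2): (2, -12) → (7, -14); (-8, -2) → (-3, -4); (0, 2) → (5, 0); (-12, 8) → (-7, 6); (-6, 4) → (-1, 2)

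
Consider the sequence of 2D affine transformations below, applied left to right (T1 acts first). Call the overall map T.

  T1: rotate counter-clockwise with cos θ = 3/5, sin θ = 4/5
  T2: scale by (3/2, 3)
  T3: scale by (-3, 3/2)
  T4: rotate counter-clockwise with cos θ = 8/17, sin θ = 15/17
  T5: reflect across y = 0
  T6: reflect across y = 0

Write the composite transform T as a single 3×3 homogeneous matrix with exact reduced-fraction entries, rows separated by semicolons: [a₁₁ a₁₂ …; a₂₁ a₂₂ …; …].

T1 = [3/5 -4/5 0; 4/5 3/5 0; 0 0 1]
T2·T1 = [9/10 -6/5 0; 12/5 9/5 0; 0 0 1]
T3·…·T1 = [-27/10 18/5 0; 18/5 27/10 0; 0 0 1]
T4·…·T1 = [-378/85 -117/170 0; -117/170 378/85 0; 0 0 1]
T5·…·T1 = [-378/85 -117/170 0; 117/170 -378/85 0; 0 0 1]
T6·…·T1 = [-378/85 -117/170 0; -117/170 378/85 0; 0 0 1]

T = [-378/85 -117/170 0; -117/170 378/85 0; 0 0 1]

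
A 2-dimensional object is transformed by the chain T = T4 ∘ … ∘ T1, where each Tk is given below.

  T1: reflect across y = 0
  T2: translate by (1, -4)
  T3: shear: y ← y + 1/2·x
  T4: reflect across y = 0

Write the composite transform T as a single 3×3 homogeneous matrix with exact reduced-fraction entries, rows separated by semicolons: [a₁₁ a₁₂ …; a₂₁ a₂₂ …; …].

T1 = [1 0 0; 0 -1 0; 0 0 1]
T2·T1 = [1 0 1; 0 -1 -4; 0 0 1]
T3·…·T1 = [1 0 1; 1/2 -1 -7/2; 0 0 1]
T4·…·T1 = [1 0 1; -1/2 1 7/2; 0 0 1]

T = [1 0 1; -1/2 1 7/2; 0 0 1]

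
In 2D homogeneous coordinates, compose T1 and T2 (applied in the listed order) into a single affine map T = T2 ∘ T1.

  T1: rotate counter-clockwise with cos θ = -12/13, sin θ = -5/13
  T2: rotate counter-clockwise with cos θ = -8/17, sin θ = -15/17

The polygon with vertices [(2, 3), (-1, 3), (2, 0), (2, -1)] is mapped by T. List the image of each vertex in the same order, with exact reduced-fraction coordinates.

image vertices: (-618/221, 503/221), (-681/221, -157/221), (42/221, 440/221), (262/221, 419/221)

T1 rotate counter-clockwise with cos θ = -12/13, sin θ = -5/13: (2, 3) → (-9/13, -46/13); (-1, 3) → (27/13, -31/13); (2, 0) → (-24/13, -10/13); (2, -1) → (-29/13, 2/13)
T2 rotate counter-clockwise with cos θ = -8/17, sin θ = -15/17: (-9/13, -46/13) → (-618/221, 503/221); (27/13, -31/13) → (-681/221, -157/221); (-24/13, -10/13) → (42/221, 440/221); (-29/13, 2/13) → (262/221, 419/221)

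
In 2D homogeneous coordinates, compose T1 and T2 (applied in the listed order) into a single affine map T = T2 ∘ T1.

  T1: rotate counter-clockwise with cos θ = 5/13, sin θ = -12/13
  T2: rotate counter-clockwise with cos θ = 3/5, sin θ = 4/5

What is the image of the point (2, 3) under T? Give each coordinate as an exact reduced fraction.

T(p) = (174/65, 157/65)

T1 rotate counter-clockwise with cos θ = 5/13, sin θ = -12/13: (2, 3) → (46/13, -9/13)
T2 rotate counter-clockwise with cos θ = 3/5, sin θ = 4/5: (46/13, -9/13) → (174/65, 157/65)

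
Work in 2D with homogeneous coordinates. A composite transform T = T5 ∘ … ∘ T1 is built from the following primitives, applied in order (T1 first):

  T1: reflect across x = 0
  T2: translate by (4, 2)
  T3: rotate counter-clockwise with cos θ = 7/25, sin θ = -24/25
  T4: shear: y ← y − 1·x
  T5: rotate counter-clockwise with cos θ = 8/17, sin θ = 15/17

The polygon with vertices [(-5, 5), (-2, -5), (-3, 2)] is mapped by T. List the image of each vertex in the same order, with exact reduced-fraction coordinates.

image vertices: (7818/425, 281/425), (21/5, -18/5), (1087/85, -21/85)

T1 reflect across x = 0: (-5, 5) → (5, 5); (-2, -5) → (2, -5); (-3, 2) → (3, 2)
T2 translate by (4, 2): (5, 5) → (9, 7); (2, -5) → (6, -3); (3, 2) → (7, 4)
T3 rotate counter-clockwise with cos θ = 7/25, sin θ = -24/25: (9, 7) → (231/25, -167/25); (6, -3) → (-6/5, -33/5); (7, 4) → (29/5, -28/5)
T4 shear: y ← y − 1·x: (231/25, -167/25) → (231/25, -398/25); (-6/5, -33/5) → (-6/5, -27/5); (29/5, -28/5) → (29/5, -57/5)
T5 rotate counter-clockwise with cos θ = 8/17, sin θ = 15/17: (231/25, -398/25) → (7818/425, 281/425); (-6/5, -27/5) → (21/5, -18/5); (29/5, -57/5) → (1087/85, -21/85)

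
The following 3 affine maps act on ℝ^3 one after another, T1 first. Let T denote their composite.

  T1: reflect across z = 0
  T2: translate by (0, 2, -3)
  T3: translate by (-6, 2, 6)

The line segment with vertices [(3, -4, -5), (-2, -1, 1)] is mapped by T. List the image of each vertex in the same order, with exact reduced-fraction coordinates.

image vertices: (-3, 0, 8), (-8, 3, 2)

T1 reflect across z = 0: (3, -4, -5) → (3, -4, 5); (-2, -1, 1) → (-2, -1, -1)
T2 translate by (0, 2, -3): (3, -4, 5) → (3, -2, 2); (-2, -1, -1) → (-2, 1, -4)
T3 translate by (-6, 2, 6): (3, -2, 2) → (-3, 0, 8); (-2, 1, -4) → (-8, 3, 2)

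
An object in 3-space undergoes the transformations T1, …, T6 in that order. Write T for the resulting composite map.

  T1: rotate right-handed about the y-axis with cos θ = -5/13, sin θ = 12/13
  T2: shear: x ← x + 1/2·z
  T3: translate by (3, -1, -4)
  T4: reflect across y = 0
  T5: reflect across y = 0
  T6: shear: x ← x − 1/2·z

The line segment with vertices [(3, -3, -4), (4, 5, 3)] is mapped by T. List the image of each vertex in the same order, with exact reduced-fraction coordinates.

image vertices: (2/13, -4, -68/13), (81/13, 4, -115/13)

T1 rotate right-handed about the y-axis with cos θ = -5/13, sin θ = 12/13: (3, -3, -4) → (-63/13, -3, -16/13); (4, 5, 3) → (16/13, 5, -63/13)
T2 shear: x ← x + 1/2·z: (-63/13, -3, -16/13) → (-71/13, -3, -16/13); (16/13, 5, -63/13) → (-31/26, 5, -63/13)
T3 translate by (3, -1, -4): (-71/13, -3, -16/13) → (-32/13, -4, -68/13); (-31/26, 5, -63/13) → (47/26, 4, -115/13)
T4 reflect across y = 0: (-32/13, -4, -68/13) → (-32/13, 4, -68/13); (47/26, 4, -115/13) → (47/26, -4, -115/13)
T5 reflect across y = 0: (-32/13, 4, -68/13) → (-32/13, -4, -68/13); (47/26, -4, -115/13) → (47/26, 4, -115/13)
T6 shear: x ← x − 1/2·z: (-32/13, -4, -68/13) → (2/13, -4, -68/13); (47/26, 4, -115/13) → (81/13, 4, -115/13)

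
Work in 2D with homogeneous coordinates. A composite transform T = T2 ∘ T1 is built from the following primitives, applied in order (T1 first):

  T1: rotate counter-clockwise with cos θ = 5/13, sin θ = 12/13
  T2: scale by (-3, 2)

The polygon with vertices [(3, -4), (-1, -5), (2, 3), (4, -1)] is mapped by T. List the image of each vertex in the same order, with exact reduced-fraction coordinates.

image vertices: (-189/13, 32/13), (-165/13, -74/13), (6, 6), (-96/13, 86/13)

T1 rotate counter-clockwise with cos θ = 5/13, sin θ = 12/13: (3, -4) → (63/13, 16/13); (-1, -5) → (55/13, -37/13); (2, 3) → (-2, 3); (4, -1) → (32/13, 43/13)
T2 scale by (-3, 2): (63/13, 16/13) → (-189/13, 32/13); (55/13, -37/13) → (-165/13, -74/13); (-2, 3) → (6, 6); (32/13, 43/13) → (-96/13, 86/13)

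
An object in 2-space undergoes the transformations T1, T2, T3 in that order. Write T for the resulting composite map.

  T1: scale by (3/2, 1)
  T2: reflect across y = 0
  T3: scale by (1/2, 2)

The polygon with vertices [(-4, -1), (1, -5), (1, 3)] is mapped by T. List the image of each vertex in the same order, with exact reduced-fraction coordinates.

T1 scale by (3/2, 1): (-4, -1) → (-6, -1); (1, -5) → (3/2, -5); (1, 3) → (3/2, 3)
T2 reflect across y = 0: (-6, -1) → (-6, 1); (3/2, -5) → (3/2, 5); (3/2, 3) → (3/2, -3)
T3 scale by (1/2, 2): (-6, 1) → (-3, 2); (3/2, 5) → (3/4, 10); (3/2, -3) → (3/4, -6)

image vertices: (-3, 2), (3/4, 10), (3/4, -6)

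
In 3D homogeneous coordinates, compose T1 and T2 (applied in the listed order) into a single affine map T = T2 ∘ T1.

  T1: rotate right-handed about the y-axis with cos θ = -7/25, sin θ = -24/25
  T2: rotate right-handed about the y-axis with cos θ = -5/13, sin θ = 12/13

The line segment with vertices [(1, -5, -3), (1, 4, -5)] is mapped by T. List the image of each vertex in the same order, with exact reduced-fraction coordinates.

T1 rotate right-handed about the y-axis with cos θ = -7/25, sin θ = -24/25: (1, -5, -3) → (13/5, -5, 9/5); (1, 4, -5) → (113/25, 4, 59/25)
T2 rotate right-handed about the y-axis with cos θ = -5/13, sin θ = 12/13: (13/5, -5, 9/5) → (43/65, -5, -201/65); (113/25, 4, 59/25) → (11/25, 4, -127/25)

image vertices: (43/65, -5, -201/65), (11/25, 4, -127/25)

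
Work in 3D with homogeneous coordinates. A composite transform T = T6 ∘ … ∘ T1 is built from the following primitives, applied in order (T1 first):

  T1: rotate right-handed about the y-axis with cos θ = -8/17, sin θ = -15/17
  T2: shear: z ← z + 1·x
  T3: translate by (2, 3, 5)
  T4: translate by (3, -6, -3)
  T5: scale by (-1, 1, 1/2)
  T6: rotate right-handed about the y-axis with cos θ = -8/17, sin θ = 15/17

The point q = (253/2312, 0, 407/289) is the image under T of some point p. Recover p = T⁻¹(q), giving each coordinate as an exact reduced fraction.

T1 = [-8/17 0 -15/17 0; 0 1 0 0; 15/17 0 -8/17 0; 0 0 0 1]
T2·T1 = [-8/17 0 -15/17 0; 0 1 0 0; 7/17 0 -23/17 0; 0 0 0 1]
T3·…·T1 = [-8/17 0 -15/17 2; 0 1 0 3; 7/17 0 -23/17 5; 0 0 0 1]
T4·…·T1 = [-8/17 0 -15/17 5; 0 1 0 -3; 7/17 0 -23/17 2; 0 0 0 1]
T5·…·T1 = [8/17 0 15/17 -5; 0 1 0 -3; 7/34 0 -23/34 1; 0 0 0 1]
T6·…·T1 = [-23/578 0 -585/578 55/17; 0 1 0 -3; -148/289 0 -133/289 67/17; 0 0 0 1]
det M = -1/2; M⁻¹ = [266/289 0 -585/289 5; 0 1 0 3; -296/289 0 23/289 3; 0 0 0 1]
M⁻¹ · (253/2312, 0, 407/289)ᵀ = (9/4, 3, 3)ᵀ

p = (9/4, 3, 3)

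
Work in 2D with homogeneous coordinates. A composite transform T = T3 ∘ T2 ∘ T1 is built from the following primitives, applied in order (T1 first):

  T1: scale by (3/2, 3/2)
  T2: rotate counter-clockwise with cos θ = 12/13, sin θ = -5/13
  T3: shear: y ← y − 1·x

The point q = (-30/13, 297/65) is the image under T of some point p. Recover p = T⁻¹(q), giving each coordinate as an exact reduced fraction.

T1 = [3/2 0 0; 0 3/2 0; 0 0 1]
T2·T1 = [18/13 15/26 0; -15/26 18/13 0; 0 0 1]
T3·…·T1 = [18/13 15/26 0; -51/26 21/26 0; 0 0 1]
det M = 9/4; M⁻¹ = [14/39 -10/39 0; 34/39 8/13 0; 0 0 1]
M⁻¹ · (-30/13, 297/65)ᵀ = (-2, 4/5)ᵀ

p = (-2, 4/5)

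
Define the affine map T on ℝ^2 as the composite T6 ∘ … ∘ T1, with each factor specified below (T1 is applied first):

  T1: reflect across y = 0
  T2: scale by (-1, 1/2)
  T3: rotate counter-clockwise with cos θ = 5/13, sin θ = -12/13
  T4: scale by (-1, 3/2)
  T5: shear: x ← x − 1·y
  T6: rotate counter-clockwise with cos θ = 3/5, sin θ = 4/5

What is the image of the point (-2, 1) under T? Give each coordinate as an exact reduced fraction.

T1 reflect across y = 0: (-2, 1) → (-2, -1)
T2 scale by (-1, 1/2): (-2, -1) → (2, -1/2)
T3 rotate counter-clockwise with cos θ = 5/13, sin θ = -12/13: (2, -1/2) → (4/13, -53/26)
T4 scale by (-1, 3/2): (4/13, -53/26) → (-4/13, -159/52)
T5 shear: x ← x − 1·y: (-4/13, -159/52) → (11/4, -159/52)
T6 rotate counter-clockwise with cos θ = 3/5, sin θ = 4/5: (11/4, -159/52) → (213/52, 19/52)

T(p) = (213/52, 19/52)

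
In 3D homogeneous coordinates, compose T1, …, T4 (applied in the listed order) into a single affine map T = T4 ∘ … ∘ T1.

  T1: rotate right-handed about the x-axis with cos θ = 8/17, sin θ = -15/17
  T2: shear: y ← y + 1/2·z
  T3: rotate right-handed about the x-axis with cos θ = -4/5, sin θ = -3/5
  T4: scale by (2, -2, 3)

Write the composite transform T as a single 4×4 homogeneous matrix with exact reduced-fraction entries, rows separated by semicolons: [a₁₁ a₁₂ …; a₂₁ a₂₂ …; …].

T = [2 0 0 0; 0 94/85 104/85 0; 0 351/170 -267/85 0; 0 0 0 1]

T1 = [1 0 0 0; 0 8/17 15/17 0; 0 -15/17 8/17 0; 0 0 0 1]
T2·T1 = [1 0 0 0; 0 1/34 19/17 0; 0 -15/17 8/17 0; 0 0 0 1]
T3·…·T1 = [1 0 0 0; 0 -47/85 -52/85 0; 0 117/170 -89/85 0; 0 0 0 1]
T4·…·T1 = [2 0 0 0; 0 94/85 104/85 0; 0 351/170 -267/85 0; 0 0 0 1]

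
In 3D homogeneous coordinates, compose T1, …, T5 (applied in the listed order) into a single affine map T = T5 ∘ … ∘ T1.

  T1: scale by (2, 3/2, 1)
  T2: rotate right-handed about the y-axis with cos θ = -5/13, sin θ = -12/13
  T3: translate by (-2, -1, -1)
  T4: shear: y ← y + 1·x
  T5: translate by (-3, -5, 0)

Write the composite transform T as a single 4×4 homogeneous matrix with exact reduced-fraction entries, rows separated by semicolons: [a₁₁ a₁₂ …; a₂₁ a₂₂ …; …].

T = [-10/13 0 -12/13 -5; -10/13 3/2 -12/13 -8; 24/13 0 -5/13 -1; 0 0 0 1]

T1 = [2 0 0 0; 0 3/2 0 0; 0 0 1 0; 0 0 0 1]
T2·T1 = [-10/13 0 -12/13 0; 0 3/2 0 0; 24/13 0 -5/13 0; 0 0 0 1]
T3·…·T1 = [-10/13 0 -12/13 -2; 0 3/2 0 -1; 24/13 0 -5/13 -1; 0 0 0 1]
T4·…·T1 = [-10/13 0 -12/13 -2; -10/13 3/2 -12/13 -3; 24/13 0 -5/13 -1; 0 0 0 1]
T5·…·T1 = [-10/13 0 -12/13 -5; -10/13 3/2 -12/13 -8; 24/13 0 -5/13 -1; 0 0 0 1]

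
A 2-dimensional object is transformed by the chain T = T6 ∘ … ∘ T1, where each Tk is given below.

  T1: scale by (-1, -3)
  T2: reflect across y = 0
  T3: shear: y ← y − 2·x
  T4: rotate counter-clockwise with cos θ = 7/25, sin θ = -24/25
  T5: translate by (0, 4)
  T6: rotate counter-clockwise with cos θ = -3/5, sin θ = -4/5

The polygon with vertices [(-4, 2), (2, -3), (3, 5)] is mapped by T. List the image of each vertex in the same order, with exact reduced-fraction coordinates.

image vertices: (4/25, 22/25), (854/125, 197/125), (-173/125, -2889/125)

T1 scale by (-1, -3): (-4, 2) → (4, -6); (2, -3) → (-2, 9); (3, 5) → (-3, -15)
T2 reflect across y = 0: (4, -6) → (4, 6); (-2, 9) → (-2, -9); (-3, -15) → (-3, 15)
T3 shear: y ← y − 2·x: (4, 6) → (4, -2); (-2, -9) → (-2, -5); (-3, 15) → (-3, 21)
T4 rotate counter-clockwise with cos θ = 7/25, sin θ = -24/25: (4, -2) → (-4/5, -22/5); (-2, -5) → (-134/25, 13/25); (-3, 21) → (483/25, 219/25)
T5 translate by (0, 4): (-4/5, -22/5) → (-4/5, -2/5); (-134/25, 13/25) → (-134/25, 113/25); (483/25, 219/25) → (483/25, 319/25)
T6 rotate counter-clockwise with cos θ = -3/5, sin θ = -4/5: (-4/5, -2/5) → (4/25, 22/25); (-134/25, 113/25) → (854/125, 197/125); (483/25, 319/25) → (-173/125, -2889/125)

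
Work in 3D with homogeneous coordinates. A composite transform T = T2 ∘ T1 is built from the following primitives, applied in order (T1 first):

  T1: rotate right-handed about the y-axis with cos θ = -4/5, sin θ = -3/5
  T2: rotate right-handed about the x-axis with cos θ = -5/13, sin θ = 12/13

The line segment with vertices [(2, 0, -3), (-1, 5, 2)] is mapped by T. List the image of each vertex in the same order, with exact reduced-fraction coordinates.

T1 rotate right-handed about the y-axis with cos θ = -4/5, sin θ = -3/5: (2, 0, -3) → (1/5, 0, 18/5); (-1, 5, 2) → (-2/5, 5, -11/5)
T2 rotate right-handed about the x-axis with cos θ = -5/13, sin θ = 12/13: (1/5, 0, 18/5) → (1/5, -216/65, -18/13); (-2/5, 5, -11/5) → (-2/5, 7/65, 71/13)

image vertices: (1/5, -216/65, -18/13), (-2/5, 7/65, 71/13)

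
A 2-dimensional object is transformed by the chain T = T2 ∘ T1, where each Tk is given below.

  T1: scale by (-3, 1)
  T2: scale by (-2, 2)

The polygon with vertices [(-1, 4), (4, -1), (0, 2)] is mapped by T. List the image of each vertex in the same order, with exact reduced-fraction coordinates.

image vertices: (-6, 8), (24, -2), (0, 4)

T1 scale by (-3, 1): (-1, 4) → (3, 4); (4, -1) → (-12, -1); (0, 2) → (0, 2)
T2 scale by (-2, 2): (3, 4) → (-6, 8); (-12, -1) → (24, -2); (0, 2) → (0, 4)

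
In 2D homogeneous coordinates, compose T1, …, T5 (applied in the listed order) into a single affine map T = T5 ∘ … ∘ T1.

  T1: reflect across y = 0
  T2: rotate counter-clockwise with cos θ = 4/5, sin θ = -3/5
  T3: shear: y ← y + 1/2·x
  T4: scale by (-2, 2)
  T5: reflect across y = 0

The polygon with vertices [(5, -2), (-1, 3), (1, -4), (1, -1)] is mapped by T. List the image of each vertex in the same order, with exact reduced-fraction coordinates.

image vertices: (-52/5, -12/5), (26/5, 31/5), (-32/5, -42/5), (-14/5, -9/5)

T1 reflect across y = 0: (5, -2) → (5, 2); (-1, 3) → (-1, -3); (1, -4) → (1, 4); (1, -1) → (1, 1)
T2 rotate counter-clockwise with cos θ = 4/5, sin θ = -3/5: (5, 2) → (26/5, -7/5); (-1, -3) → (-13/5, -9/5); (1, 4) → (16/5, 13/5); (1, 1) → (7/5, 1/5)
T3 shear: y ← y + 1/2·x: (26/5, -7/5) → (26/5, 6/5); (-13/5, -9/5) → (-13/5, -31/10); (16/5, 13/5) → (16/5, 21/5); (7/5, 1/5) → (7/5, 9/10)
T4 scale by (-2, 2): (26/5, 6/5) → (-52/5, 12/5); (-13/5, -31/10) → (26/5, -31/5); (16/5, 21/5) → (-32/5, 42/5); (7/5, 9/10) → (-14/5, 9/5)
T5 reflect across y = 0: (-52/5, 12/5) → (-52/5, -12/5); (26/5, -31/5) → (26/5, 31/5); (-32/5, 42/5) → (-32/5, -42/5); (-14/5, 9/5) → (-14/5, -9/5)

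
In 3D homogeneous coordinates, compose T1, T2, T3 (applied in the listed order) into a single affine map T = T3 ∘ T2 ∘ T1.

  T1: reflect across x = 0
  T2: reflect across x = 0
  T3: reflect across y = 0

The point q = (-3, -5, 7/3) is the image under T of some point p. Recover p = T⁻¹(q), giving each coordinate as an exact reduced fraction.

p = (-3, 5, 7/3)

T1 = [-1 0 0 0; 0 1 0 0; 0 0 1 0; 0 0 0 1]
T2·T1 = [1 0 0 0; 0 1 0 0; 0 0 1 0; 0 0 0 1]
T3·…·T1 = [1 0 0 0; 0 -1 0 0; 0 0 1 0; 0 0 0 1]
det M = -1; M⁻¹ = [1 0 0 0; 0 -1 0 0; 0 0 1 0; 0 0 0 1]
M⁻¹ · (-3, -5, 7/3)ᵀ = (-3, 5, 7/3)ᵀ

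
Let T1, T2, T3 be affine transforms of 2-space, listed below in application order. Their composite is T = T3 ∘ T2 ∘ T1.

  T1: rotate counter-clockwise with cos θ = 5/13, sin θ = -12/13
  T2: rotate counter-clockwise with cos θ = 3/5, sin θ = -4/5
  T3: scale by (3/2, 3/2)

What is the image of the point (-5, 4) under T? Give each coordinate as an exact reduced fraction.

T1 rotate counter-clockwise with cos θ = 5/13, sin θ = -12/13: (-5, 4) → (23/13, 80/13)
T2 rotate counter-clockwise with cos θ = 3/5, sin θ = -4/5: (23/13, 80/13) → (389/65, 148/65)
T3 scale by (3/2, 3/2): (389/65, 148/65) → (1167/130, 222/65)

T(p) = (1167/130, 222/65)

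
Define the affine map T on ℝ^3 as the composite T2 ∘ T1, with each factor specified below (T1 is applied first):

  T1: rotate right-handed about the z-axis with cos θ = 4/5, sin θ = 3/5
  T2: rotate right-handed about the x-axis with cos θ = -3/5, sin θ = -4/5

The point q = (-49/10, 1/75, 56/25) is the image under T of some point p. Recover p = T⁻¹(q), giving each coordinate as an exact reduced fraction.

T1 = [4/5 -3/5 0 0; 3/5 4/5 0 0; 0 0 1 0; 0 0 0 1]
T2·T1 = [4/5 -3/5 0 0; -9/25 -12/25 4/5 0; -12/25 -16/25 -3/5 0; 0 0 0 1]
det M = 1; M⁻¹ = [4/5 -9/25 -12/25 0; -3/5 -12/25 -16/25 0; 0 4/5 -3/5 0; 0 0 0 1]
M⁻¹ · (-49/10, 1/75, 56/25)ᵀ = (-5, 3/2, -4/3)ᵀ

p = (-5, 3/2, -4/3)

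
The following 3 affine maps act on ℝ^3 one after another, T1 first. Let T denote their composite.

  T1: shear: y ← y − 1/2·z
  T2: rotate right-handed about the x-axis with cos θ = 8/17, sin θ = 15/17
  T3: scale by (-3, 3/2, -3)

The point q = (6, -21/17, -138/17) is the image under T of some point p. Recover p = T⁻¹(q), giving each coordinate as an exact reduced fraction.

T1 = [1 0 0 0; 0 1 -1/2 0; 0 0 1 0; 0 0 0 1]
T2·T1 = [1 0 0 0; 0 8/17 -19/17 0; 0 15/17 1/34 0; 0 0 0 1]
T3·…·T1 = [-3 0 0 0; 0 12/17 -57/34 0; 0 -45/17 -3/34 0; 0 0 0 1]
det M = 27/2; M⁻¹ = [-1/3 0 0 0; 0 1/51 -19/51 0; 0 -10/17 -8/51 0; 0 0 0 1]
M⁻¹ · (6, -21/17, -138/17)ᵀ = (-2, 3, 2)ᵀ

p = (-2, 3, 2)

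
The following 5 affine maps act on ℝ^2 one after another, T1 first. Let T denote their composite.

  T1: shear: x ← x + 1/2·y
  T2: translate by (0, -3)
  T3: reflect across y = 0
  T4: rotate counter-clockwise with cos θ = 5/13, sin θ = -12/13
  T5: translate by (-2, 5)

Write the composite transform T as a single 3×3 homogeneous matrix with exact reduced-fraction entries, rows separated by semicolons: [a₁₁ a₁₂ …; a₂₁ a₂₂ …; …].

T = [5/13 -19/26 10/13; -12/13 -11/13 80/13; 0 0 1]

T1 = [1 1/2 0; 0 1 0; 0 0 1]
T2·T1 = [1 1/2 0; 0 1 -3; 0 0 1]
T3·…·T1 = [1 1/2 0; 0 -1 3; 0 0 1]
T4·…·T1 = [5/13 -19/26 36/13; -12/13 -11/13 15/13; 0 0 1]
T5·…·T1 = [5/13 -19/26 10/13; -12/13 -11/13 80/13; 0 0 1]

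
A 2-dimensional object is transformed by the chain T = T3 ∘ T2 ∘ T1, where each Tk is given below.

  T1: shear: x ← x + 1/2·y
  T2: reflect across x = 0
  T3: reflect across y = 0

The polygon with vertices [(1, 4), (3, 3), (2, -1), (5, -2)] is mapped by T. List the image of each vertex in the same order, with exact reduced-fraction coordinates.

image vertices: (-3, -4), (-9/2, -3), (-3/2, 1), (-4, 2)

T1 shear: x ← x + 1/2·y: (1, 4) → (3, 4); (3, 3) → (9/2, 3); (2, -1) → (3/2, -1); (5, -2) → (4, -2)
T2 reflect across x = 0: (3, 4) → (-3, 4); (9/2, 3) → (-9/2, 3); (3/2, -1) → (-3/2, -1); (4, -2) → (-4, -2)
T3 reflect across y = 0: (-3, 4) → (-3, -4); (-9/2, 3) → (-9/2, -3); (-3/2, -1) → (-3/2, 1); (-4, -2) → (-4, 2)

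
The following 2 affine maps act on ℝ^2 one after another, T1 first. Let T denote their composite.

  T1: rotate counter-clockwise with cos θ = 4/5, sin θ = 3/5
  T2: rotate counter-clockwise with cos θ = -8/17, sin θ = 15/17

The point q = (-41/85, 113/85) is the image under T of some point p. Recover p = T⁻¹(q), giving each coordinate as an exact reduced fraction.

p = (1, -1)

T1 = [4/5 -3/5 0; 3/5 4/5 0; 0 0 1]
T2·T1 = [-77/85 -36/85 0; 36/85 -77/85 0; 0 0 1]
det M = 1; M⁻¹ = [-77/85 36/85 0; -36/85 -77/85 0; 0 0 1]
M⁻¹ · (-41/85, 113/85)ᵀ = (1, -1)ᵀ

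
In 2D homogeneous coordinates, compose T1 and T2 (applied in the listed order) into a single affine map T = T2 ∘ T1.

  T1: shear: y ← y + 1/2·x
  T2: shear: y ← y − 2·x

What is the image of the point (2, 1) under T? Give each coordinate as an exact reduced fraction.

T(p) = (2, -2)

T1 shear: y ← y + 1/2·x: (2, 1) → (2, 2)
T2 shear: y ← y − 2·x: (2, 2) → (2, -2)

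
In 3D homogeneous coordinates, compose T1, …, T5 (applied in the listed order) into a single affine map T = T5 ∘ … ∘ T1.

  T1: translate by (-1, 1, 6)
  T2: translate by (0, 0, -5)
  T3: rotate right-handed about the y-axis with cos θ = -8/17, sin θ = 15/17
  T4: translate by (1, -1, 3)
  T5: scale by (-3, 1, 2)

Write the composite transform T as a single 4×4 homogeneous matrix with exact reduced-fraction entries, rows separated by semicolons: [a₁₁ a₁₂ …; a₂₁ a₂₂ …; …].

T1 = [1 0 0 -1; 0 1 0 1; 0 0 1 6; 0 0 0 1]
T2·T1 = [1 0 0 -1; 0 1 0 1; 0 0 1 1; 0 0 0 1]
T3·…·T1 = [-8/17 0 15/17 23/17; 0 1 0 1; -15/17 0 -8/17 7/17; 0 0 0 1]
T4·…·T1 = [-8/17 0 15/17 40/17; 0 1 0 0; -15/17 0 -8/17 58/17; 0 0 0 1]
T5·…·T1 = [24/17 0 -45/17 -120/17; 0 1 0 0; -30/17 0 -16/17 116/17; 0 0 0 1]

T = [24/17 0 -45/17 -120/17; 0 1 0 0; -30/17 0 -16/17 116/17; 0 0 0 1]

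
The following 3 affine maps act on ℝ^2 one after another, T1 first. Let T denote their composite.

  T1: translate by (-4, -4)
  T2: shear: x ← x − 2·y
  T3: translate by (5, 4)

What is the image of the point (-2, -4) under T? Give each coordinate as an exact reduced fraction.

T(p) = (15, -4)

T1 translate by (-4, -4): (-2, -4) → (-6, -8)
T2 shear: x ← x − 2·y: (-6, -8) → (10, -8)
T3 translate by (5, 4): (10, -8) → (15, -4)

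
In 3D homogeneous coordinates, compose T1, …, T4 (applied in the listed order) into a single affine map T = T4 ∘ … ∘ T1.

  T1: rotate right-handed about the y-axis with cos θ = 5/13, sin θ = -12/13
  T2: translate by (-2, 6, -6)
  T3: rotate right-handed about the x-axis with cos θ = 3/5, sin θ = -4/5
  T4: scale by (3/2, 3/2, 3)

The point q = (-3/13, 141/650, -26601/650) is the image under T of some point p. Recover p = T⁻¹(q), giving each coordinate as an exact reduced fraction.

p = (-6/5, 5, -5/2)

T1 = [5/13 0 -12/13 0; 0 1 0 0; 12/13 0 5/13 0; 0 0 0 1]
T2·T1 = [5/13 0 -12/13 -2; 0 1 0 6; 12/13 0 5/13 -6; 0 0 0 1]
T3·…·T1 = [5/13 0 -12/13 -2; 48/65 3/5 4/13 -6/5; 36/65 -4/5 3/13 -42/5; 0 0 0 1]
T4·…·T1 = [15/26 0 -18/13 -3; 72/65 9/10 6/13 -9/5; 108/65 -12/5 9/13 -126/5; 0 0 0 1]
det M = 27/4; M⁻¹ = [10/39 32/65 12/65 82/13; 0 2/5 -4/15 -6; -8/13 8/39 1/13 6/13; 0 0 0 1]
M⁻¹ · (-3/13, 141/650, -26601/650)ᵀ = (-6/5, 5, -5/2)ᵀ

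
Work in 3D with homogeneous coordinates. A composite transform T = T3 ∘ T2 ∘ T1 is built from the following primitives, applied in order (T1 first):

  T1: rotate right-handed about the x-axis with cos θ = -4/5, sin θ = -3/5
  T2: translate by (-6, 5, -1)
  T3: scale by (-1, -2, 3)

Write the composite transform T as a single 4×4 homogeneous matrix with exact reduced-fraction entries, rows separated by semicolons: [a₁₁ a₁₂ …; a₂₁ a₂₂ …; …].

T = [-1 0 0 6; 0 8/5 -6/5 -10; 0 -9/5 -12/5 -3; 0 0 0 1]

T1 = [1 0 0 0; 0 -4/5 3/5 0; 0 -3/5 -4/5 0; 0 0 0 1]
T2·T1 = [1 0 0 -6; 0 -4/5 3/5 5; 0 -3/5 -4/5 -1; 0 0 0 1]
T3·…·T1 = [-1 0 0 6; 0 8/5 -6/5 -10; 0 -9/5 -12/5 -3; 0 0 0 1]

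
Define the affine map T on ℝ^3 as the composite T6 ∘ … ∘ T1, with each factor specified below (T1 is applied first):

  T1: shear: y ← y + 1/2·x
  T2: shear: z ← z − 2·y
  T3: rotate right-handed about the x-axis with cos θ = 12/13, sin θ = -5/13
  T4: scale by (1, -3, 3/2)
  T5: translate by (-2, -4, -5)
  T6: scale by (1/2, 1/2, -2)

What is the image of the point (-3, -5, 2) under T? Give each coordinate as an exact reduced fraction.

T(p) = (-5/2, -43/26, -1015/26)

T1 shear: y ← y + 1/2·x: (-3, -5, 2) → (-3, -13/2, 2)
T2 shear: z ← z − 2·y: (-3, -13/2, 2) → (-3, -13/2, 15)
T3 rotate right-handed about the x-axis with cos θ = 12/13, sin θ = -5/13: (-3, -13/2, 15) → (-3, -3/13, 425/26)
T4 scale by (1, -3, 3/2): (-3, -3/13, 425/26) → (-3, 9/13, 1275/52)
T5 translate by (-2, -4, -5): (-3, 9/13, 1275/52) → (-5, -43/13, 1015/52)
T6 scale by (1/2, 1/2, -2): (-5, -43/13, 1015/52) → (-5/2, -43/26, -1015/26)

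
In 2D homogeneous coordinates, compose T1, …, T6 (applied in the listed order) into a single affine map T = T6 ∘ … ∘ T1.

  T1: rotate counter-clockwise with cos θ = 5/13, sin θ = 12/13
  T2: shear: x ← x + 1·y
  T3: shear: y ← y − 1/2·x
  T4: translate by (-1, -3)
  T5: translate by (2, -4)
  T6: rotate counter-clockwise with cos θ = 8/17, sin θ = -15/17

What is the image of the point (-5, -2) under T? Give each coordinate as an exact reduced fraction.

T1 rotate counter-clockwise with cos θ = 5/13, sin θ = 12/13: (-5, -2) → (-1/13, -70/13)
T2 shear: x ← x + 1·y: (-1/13, -70/13) → (-71/13, -70/13)
T3 shear: y ← y − 1/2·x: (-71/13, -70/13) → (-71/13, -69/26)
T4 translate by (-1, -3): (-71/13, -69/26) → (-84/13, -147/26)
T5 translate by (2, -4): (-84/13, -147/26) → (-58/13, -251/26)
T6 rotate counter-clockwise with cos θ = 8/17, sin θ = -15/17: (-58/13, -251/26) → (-361/34, -134/221)

T(p) = (-361/34, -134/221)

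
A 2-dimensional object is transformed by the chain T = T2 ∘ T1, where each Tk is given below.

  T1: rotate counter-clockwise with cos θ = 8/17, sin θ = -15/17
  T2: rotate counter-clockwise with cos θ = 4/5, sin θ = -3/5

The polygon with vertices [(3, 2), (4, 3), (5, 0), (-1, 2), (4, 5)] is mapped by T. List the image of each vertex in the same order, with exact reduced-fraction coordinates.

T1 rotate counter-clockwise with cos θ = 8/17, sin θ = -15/17: (3, 2) → (54/17, -29/17); (4, 3) → (77/17, -36/17); (5, 0) → (40/17, -75/17); (-1, 2) → (22/17, 31/17); (4, 5) → (107/17, -20/17)
T2 rotate counter-clockwise with cos θ = 4/5, sin θ = -3/5: (54/17, -29/17) → (129/85, -278/85); (77/17, -36/17) → (40/17, -75/17); (40/17, -75/17) → (-13/17, -84/17); (22/17, 31/17) → (181/85, 58/85); (107/17, -20/17) → (368/85, -401/85)

image vertices: (129/85, -278/85), (40/17, -75/17), (-13/17, -84/17), (181/85, 58/85), (368/85, -401/85)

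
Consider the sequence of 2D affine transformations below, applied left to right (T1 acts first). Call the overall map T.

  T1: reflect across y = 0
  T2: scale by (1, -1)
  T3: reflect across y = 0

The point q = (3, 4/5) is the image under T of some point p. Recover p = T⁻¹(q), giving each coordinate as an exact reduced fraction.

T1 = [1 0 0; 0 -1 0; 0 0 1]
T2·T1 = [1 0 0; 0 1 0; 0 0 1]
T3·…·T1 = [1 0 0; 0 -1 0; 0 0 1]
det M = -1; M⁻¹ = [1 0 0; 0 -1 0; 0 0 1]
M⁻¹ · (3, 4/5)ᵀ = (3, -4/5)ᵀ

p = (3, -4/5)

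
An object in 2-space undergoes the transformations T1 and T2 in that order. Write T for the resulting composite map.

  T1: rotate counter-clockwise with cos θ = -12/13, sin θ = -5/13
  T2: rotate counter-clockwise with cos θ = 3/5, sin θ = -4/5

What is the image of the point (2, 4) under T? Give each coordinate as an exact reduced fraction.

T(p) = (-244/65, -158/65)

T1 rotate counter-clockwise with cos θ = -12/13, sin θ = -5/13: (2, 4) → (-4/13, -58/13)
T2 rotate counter-clockwise with cos θ = 3/5, sin θ = -4/5: (-4/13, -58/13) → (-244/65, -158/65)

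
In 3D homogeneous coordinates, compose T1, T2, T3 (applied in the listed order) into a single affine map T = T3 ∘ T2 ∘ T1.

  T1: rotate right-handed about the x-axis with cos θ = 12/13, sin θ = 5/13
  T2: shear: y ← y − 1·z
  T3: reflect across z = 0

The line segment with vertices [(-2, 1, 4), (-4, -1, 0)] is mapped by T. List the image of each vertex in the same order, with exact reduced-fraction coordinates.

image vertices: (-2, -61/13, -53/13), (-4, -7/13, 5/13)

T1 rotate right-handed about the x-axis with cos θ = 12/13, sin θ = 5/13: (-2, 1, 4) → (-2, -8/13, 53/13); (-4, -1, 0) → (-4, -12/13, -5/13)
T2 shear: y ← y − 1·z: (-2, -8/13, 53/13) → (-2, -61/13, 53/13); (-4, -12/13, -5/13) → (-4, -7/13, -5/13)
T3 reflect across z = 0: (-2, -61/13, 53/13) → (-2, -61/13, -53/13); (-4, -7/13, -5/13) → (-4, -7/13, 5/13)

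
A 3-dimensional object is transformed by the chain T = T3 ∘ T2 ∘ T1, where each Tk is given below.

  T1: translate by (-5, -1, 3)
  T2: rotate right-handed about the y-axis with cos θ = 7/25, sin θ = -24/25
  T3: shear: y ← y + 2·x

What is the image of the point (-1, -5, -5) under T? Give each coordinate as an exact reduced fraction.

T1 translate by (-5, -1, 3): (-1, -5, -5) → (-6, -6, -2)
T2 rotate right-handed about the y-axis with cos θ = 7/25, sin θ = -24/25: (-6, -6, -2) → (6/25, -6, -158/25)
T3 shear: y ← y + 2·x: (6/25, -6, -158/25) → (6/25, -138/25, -158/25)

T(p) = (6/25, -138/25, -158/25)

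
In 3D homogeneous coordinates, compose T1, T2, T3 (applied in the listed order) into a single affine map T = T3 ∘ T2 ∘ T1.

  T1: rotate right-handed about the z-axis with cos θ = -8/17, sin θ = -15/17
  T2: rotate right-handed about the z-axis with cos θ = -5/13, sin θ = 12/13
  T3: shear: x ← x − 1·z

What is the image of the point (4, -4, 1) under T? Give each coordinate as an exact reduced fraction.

T1 rotate right-handed about the z-axis with cos θ = -8/17, sin θ = -15/17: (4, -4, 1) → (-92/17, -28/17, 1)
T2 rotate right-handed about the z-axis with cos θ = -5/13, sin θ = 12/13: (-92/17, -28/17, 1) → (796/221, -964/221, 1)
T3 shear: x ← x − 1·z: (796/221, -964/221, 1) → (575/221, -964/221, 1)

T(p) = (575/221, -964/221, 1)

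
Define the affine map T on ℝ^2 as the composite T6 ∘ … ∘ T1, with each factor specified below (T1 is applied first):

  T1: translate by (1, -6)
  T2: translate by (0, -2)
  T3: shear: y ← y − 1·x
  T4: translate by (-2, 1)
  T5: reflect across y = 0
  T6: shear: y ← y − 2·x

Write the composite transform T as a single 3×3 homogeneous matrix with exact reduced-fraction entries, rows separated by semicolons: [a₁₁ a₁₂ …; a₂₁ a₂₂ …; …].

T1 = [1 0 1; 0 1 -6; 0 0 1]
T2·T1 = [1 0 1; 0 1 -8; 0 0 1]
T3·…·T1 = [1 0 1; -1 1 -9; 0 0 1]
T4·…·T1 = [1 0 -1; -1 1 -8; 0 0 1]
T5·…·T1 = [1 0 -1; 1 -1 8; 0 0 1]
T6·…·T1 = [1 0 -1; -1 -1 10; 0 0 1]

T = [1 0 -1; -1 -1 10; 0 0 1]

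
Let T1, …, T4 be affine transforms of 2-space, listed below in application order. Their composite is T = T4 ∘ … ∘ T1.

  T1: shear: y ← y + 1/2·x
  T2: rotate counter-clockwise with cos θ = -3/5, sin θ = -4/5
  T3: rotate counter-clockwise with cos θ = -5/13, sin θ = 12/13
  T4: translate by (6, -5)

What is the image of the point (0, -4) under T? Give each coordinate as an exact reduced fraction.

T1 shear: y ← y + 1/2·x: (0, -4) → (0, -4)
T2 rotate counter-clockwise with cos θ = -3/5, sin θ = -4/5: (0, -4) → (-16/5, 12/5)
T3 rotate counter-clockwise with cos θ = -5/13, sin θ = 12/13: (-16/5, 12/5) → (-64/65, -252/65)
T4 translate by (6, -5): (-64/65, -252/65) → (326/65, -577/65)

T(p) = (326/65, -577/65)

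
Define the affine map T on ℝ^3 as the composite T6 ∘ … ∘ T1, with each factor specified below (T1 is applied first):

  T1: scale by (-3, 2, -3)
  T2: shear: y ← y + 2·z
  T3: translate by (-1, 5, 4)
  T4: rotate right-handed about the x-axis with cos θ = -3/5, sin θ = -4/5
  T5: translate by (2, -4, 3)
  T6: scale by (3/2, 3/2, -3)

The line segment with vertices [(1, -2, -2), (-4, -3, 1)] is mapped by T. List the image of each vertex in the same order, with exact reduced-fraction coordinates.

T1 scale by (-3, 2, -3): (1, -2, -2) → (-3, -4, 6); (-4, -3, 1) → (12, -6, -3)
T2 shear: y ← y + 2·z: (-3, -4, 6) → (-3, 8, 6); (12, -6, -3) → (12, -12, -3)
T3 translate by (-1, 5, 4): (-3, 8, 6) → (-4, 13, 10); (12, -12, -3) → (11, -7, 1)
T4 rotate right-handed about the x-axis with cos θ = -3/5, sin θ = -4/5: (-4, 13, 10) → (-4, 1/5, -82/5); (11, -7, 1) → (11, 5, 5)
T5 translate by (2, -4, 3): (-4, 1/5, -82/5) → (-2, -19/5, -67/5); (11, 5, 5) → (13, 1, 8)
T6 scale by (3/2, 3/2, -3): (-2, -19/5, -67/5) → (-3, -57/10, 201/5); (13, 1, 8) → (39/2, 3/2, -24)

image vertices: (-3, -57/10, 201/5), (39/2, 3/2, -24)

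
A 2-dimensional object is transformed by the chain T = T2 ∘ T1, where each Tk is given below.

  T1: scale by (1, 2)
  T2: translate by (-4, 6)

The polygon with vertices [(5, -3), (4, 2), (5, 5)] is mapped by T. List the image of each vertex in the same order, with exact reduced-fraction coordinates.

T1 scale by (1, 2): (5, -3) → (5, -6); (4, 2) → (4, 4); (5, 5) → (5, 10)
T2 translate by (-4, 6): (5, -6) → (1, 0); (4, 4) → (0, 10); (5, 10) → (1, 16)

image vertices: (1, 0), (0, 10), (1, 16)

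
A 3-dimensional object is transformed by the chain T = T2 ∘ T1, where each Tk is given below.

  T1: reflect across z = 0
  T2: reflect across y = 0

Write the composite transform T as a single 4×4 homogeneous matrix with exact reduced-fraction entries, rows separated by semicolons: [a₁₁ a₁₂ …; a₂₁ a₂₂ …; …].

T1 = [1 0 0 0; 0 1 0 0; 0 0 -1 0; 0 0 0 1]
T2·T1 = [1 0 0 0; 0 -1 0 0; 0 0 -1 0; 0 0 0 1]

T = [1 0 0 0; 0 -1 0 0; 0 0 -1 0; 0 0 0 1]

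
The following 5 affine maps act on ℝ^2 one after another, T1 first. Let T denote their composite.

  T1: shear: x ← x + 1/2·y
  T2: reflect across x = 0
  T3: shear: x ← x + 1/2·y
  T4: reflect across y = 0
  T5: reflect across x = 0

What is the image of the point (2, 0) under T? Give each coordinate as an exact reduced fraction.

T(p) = (2, 0)

T1 shear: x ← x + 1/2·y: (2, 0) → (2, 0)
T2 reflect across x = 0: (2, 0) → (-2, 0)
T3 shear: x ← x + 1/2·y: (-2, 0) → (-2, 0)
T4 reflect across y = 0: (-2, 0) → (-2, 0)
T5 reflect across x = 0: (-2, 0) → (2, 0)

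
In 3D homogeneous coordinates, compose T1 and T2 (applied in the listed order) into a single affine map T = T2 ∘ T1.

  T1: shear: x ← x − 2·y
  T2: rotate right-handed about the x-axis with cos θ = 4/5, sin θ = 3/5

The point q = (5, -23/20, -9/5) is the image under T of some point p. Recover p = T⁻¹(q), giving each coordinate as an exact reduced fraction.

T1 = [1 -2 0 0; 0 1 0 0; 0 0 1 0; 0 0 0 1]
T2·T1 = [1 -2 0 0; 0 4/5 -3/5 0; 0 3/5 4/5 0; 0 0 0 1]
det M = 1; M⁻¹ = [1 8/5 6/5 0; 0 4/5 3/5 0; 0 -3/5 4/5 0; 0 0 0 1]
M⁻¹ · (5, -23/20, -9/5)ᵀ = (1, -2, -3/4)ᵀ

p = (1, -2, -3/4)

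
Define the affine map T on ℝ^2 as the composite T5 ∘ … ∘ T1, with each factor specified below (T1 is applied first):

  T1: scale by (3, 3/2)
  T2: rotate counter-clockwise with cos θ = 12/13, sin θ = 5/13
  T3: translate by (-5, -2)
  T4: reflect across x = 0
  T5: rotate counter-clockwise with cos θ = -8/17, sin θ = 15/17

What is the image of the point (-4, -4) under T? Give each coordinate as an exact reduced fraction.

T1 scale by (3, 3/2): (-4, -4) → (-12, -6)
T2 rotate counter-clockwise with cos θ = 12/13, sin θ = 5/13: (-12, -6) → (-114/13, -132/13)
T3 translate by (-5, -2): (-114/13, -132/13) → (-179/13, -158/13)
T4 reflect across x = 0: (-179/13, -158/13) → (179/13, -158/13)
T5 rotate counter-clockwise with cos θ = -8/17, sin θ = 15/17: (179/13, -158/13) → (938/221, 3949/221)

T(p) = (938/221, 3949/221)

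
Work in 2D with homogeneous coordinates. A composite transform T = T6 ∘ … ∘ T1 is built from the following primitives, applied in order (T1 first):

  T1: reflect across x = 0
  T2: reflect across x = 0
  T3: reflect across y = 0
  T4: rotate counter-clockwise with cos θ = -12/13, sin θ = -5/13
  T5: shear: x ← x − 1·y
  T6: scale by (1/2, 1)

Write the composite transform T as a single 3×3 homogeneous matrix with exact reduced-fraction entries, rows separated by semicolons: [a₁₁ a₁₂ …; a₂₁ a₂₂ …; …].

T = [-7/26 -17/26 0; -5/13 12/13 0; 0 0 1]

T1 = [-1 0 0; 0 1 0; 0 0 1]
T2·T1 = [1 0 0; 0 1 0; 0 0 1]
T3·…·T1 = [1 0 0; 0 -1 0; 0 0 1]
T4·…·T1 = [-12/13 -5/13 0; -5/13 12/13 0; 0 0 1]
T5·…·T1 = [-7/13 -17/13 0; -5/13 12/13 0; 0 0 1]
T6·…·T1 = [-7/26 -17/26 0; -5/13 12/13 0; 0 0 1]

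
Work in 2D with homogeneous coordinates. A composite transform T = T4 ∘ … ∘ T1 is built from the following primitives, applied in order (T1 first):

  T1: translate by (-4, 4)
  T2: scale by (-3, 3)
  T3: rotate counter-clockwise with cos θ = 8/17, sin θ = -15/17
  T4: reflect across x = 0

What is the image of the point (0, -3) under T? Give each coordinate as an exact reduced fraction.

T1 translate by (-4, 4): (0, -3) → (-4, 1)
T2 scale by (-3, 3): (-4, 1) → (12, 3)
T3 rotate counter-clockwise with cos θ = 8/17, sin θ = -15/17: (12, 3) → (141/17, -156/17)
T4 reflect across x = 0: (141/17, -156/17) → (-141/17, -156/17)

T(p) = (-141/17, -156/17)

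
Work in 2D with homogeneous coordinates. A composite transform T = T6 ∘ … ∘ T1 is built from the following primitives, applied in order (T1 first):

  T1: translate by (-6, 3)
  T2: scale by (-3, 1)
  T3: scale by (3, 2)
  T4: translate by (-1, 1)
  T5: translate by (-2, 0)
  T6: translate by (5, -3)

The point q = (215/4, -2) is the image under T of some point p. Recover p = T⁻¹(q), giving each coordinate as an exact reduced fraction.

T1 = [1 0 -6; 0 1 3; 0 0 1]
T2·T1 = [-3 0 18; 0 1 3; 0 0 1]
T3·…·T1 = [-9 0 54; 0 2 6; 0 0 1]
T4·…·T1 = [-9 0 53; 0 2 7; 0 0 1]
T5·…·T1 = [-9 0 51; 0 2 7; 0 0 1]
T6·…·T1 = [-9 0 56; 0 2 4; 0 0 1]
det M = -18; M⁻¹ = [-1/9 0 56/9; 0 1/2 -2; 0 0 1]
M⁻¹ · (215/4, -2)ᵀ = (1/4, -3)ᵀ

p = (1/4, -3)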